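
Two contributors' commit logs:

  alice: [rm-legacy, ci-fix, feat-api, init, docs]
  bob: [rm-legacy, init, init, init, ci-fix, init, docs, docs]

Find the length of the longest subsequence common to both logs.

4

Match rm-legacy [1,1], then ci-fix [2,5], then init [4,6], then docs [5,8] — 4 commits in the same relative order in both. dp[5][8] = 4 confirms this is the maximum.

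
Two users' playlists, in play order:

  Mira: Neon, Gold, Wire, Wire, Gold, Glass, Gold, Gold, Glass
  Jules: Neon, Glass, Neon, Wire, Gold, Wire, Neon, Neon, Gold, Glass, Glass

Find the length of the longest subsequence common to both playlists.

6

Pick Neon (Mira #1, Jules #3) → Gold (Mira #2, Jules #5) → Wire (Mira #3, Jules #6) → Gold (Mira #5, Jules #9) → Glass (Mira #6, Jules #10) → Glass (Mira #9, Jules #11); all 6 songs appear in both, in order. dp[9][11] = 6 confirms this is the maximum.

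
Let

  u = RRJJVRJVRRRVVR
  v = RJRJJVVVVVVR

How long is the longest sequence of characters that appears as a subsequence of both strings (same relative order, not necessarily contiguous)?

One common subsequence of length 9: R at u[1]=v[1], then R at u[2]=v[3], then J at u[3]=v[4], then J at u[4]=v[5], then V at u[5]=v[8], then V at u[8]=v[9], then V at u[12]=v[10], then V at u[13]=v[11], then R at u[14]=v[12], and the DP table's final entry dp[14][12] is also 9, so no common subsequence is longer.

9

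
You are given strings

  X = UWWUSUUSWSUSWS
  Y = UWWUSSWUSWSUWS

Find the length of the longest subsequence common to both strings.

Pick U at X[1]=Y[1], then W at X[2]=Y[2], then W at X[3]=Y[3], then U at X[4]=Y[4], then S at X[5]=Y[6], then U at X[7]=Y[8], then S at X[8]=Y[9], then W at X[9]=Y[10], then S at X[10]=Y[11], then U at X[11]=Y[12], then W at X[13]=Y[13], then S at X[14]=Y[14]; all 12 characters appear in both, in order. The LCS DP gives dp[14][14] = 12, so this is optimal.

12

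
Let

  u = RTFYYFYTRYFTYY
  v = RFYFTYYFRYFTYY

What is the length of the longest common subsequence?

Pick R at u[1]=v[1]; then T at u[2]=v[5]; then Y at u[4]=v[6]; then Y at u[5]=v[7]; then F at u[6]=v[8]; then R at u[9]=v[9]; then Y at u[10]=v[10]; then F at u[11]=v[11]; then T at u[12]=v[12]; then Y at u[13]=v[13]; then Y at u[14]=v[14]; all 11 characters appear in both, in order. The LCS DP gives dp[14][14] = 11, so this is optimal.

11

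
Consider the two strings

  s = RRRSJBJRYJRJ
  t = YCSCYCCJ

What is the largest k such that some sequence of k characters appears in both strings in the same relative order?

Let dp[i][j] be the LCS length of the first i characters of s and the first j characters of t. dp[i][j] = dp[i-1][j-1]+1 when the i-th and j-th characters match, else max(dp[i-1][j], dp[i][j-1]).
    ·  Y  C  S  C  Y  C  C  J
 ·  0  0  0  0  0  0  0  0  0
 R  0  0  0  0  0  0  0  0  0
 R  0  0  0  0  0  0  0  0  0
 R  0  0  0  0  0  0  0  0  0
 S  0  0  0  1  1  1  1  1  1
 J  0  0  0  1  1  1  1  1  2
 B  0  0  0  1  1  1  1  1  2
 J  0  0  0  1  1  1  1  1  2
 R  0  0  0  1  1  1  1  1  2
 Y  0  1  1  1  1  2  2  2  2
 J  0  1  1  1  1  2  2  2  3
 R  0  1  1  1  1  2  2  2  3
 J  0  1  1  1  1  2  2  2  3
dp[12][8] = 3. One LCS (by backtracking along matches): SYJ.

3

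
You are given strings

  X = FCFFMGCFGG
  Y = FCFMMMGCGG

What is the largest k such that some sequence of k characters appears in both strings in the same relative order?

Match F (X #1, Y #1), C (X #2, Y #2), F (X #3, Y #3), M (X #5, Y #6), G (X #6, Y #7), C (X #7, Y #8), G (X #9, Y #9), G (X #10, Y #10) — 8 characters in the same relative order in both. The LCS DP gives dp[10][10] = 8, so this is optimal.

8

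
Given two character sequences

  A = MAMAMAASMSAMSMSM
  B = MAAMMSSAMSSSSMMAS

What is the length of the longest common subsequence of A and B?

Pick M at A[1]=B[1] → A at A[2]=B[3] → M at A[3]=B[4] → M at A[5]=B[5] → S at A[8]=B[6] → S at A[10]=B[7] → A at A[11]=B[8] → M at A[12]=B[9] → S at A[13]=B[13] → M at A[14]=B[15] → S at A[15]=B[17]; all 11 characters appear in both, in order, and the DP table's final entry dp[16][17] is also 11, so no common subsequence is longer.

11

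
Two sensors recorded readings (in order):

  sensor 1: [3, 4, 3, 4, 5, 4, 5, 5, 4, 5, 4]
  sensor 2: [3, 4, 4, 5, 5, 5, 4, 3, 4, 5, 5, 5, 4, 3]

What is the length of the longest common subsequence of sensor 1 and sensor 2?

Pick 3 [1,1], then 4 [2,2], then 4 [4,3], then 5 [5,6], then 4 [6,9], then 5 [7,10], then 5 [8,11], then 5 [10,12], then 4 [11,13]; all 9 values appear in both, in order. dp[11][14] = 9 confirms this is the maximum.

9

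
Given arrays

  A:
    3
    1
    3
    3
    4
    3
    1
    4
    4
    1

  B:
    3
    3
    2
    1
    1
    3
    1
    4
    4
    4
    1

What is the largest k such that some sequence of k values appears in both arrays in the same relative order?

7

Match 3 at A[1]=B[2]; then 1 at A[2]=B[5]; then 3 at A[3]=B[6]; then 4 at A[5]=B[8]; then 4 at A[8]=B[9]; then 4 at A[9]=B[10]; then 1 at A[10]=B[11] — 7 values in the same relative order in both, and the DP table's final entry dp[10][11] is also 7, so no common subsequence is longer.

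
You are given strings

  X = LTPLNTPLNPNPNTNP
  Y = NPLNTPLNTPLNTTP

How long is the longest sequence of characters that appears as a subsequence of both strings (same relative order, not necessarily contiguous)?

Match L [1,3] → T [2,5] → P [3,6] → L [4,7] → N [5,8] → T [6,9] → P [7,10] → L [8,11] → N [9,12] → T [14,14] → P [16,15] — 11 characters in the same relative order in both. The LCS DP gives dp[16][15] = 11, so this is optimal.

11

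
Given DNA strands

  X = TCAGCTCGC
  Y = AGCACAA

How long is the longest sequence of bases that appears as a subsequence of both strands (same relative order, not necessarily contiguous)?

4

Match A [3,1]; then G [4,2]; then C [5,3]; then C [7,5] — 4 bases in the same relative order in both. The LCS DP gives dp[9][7] = 4, so this is optimal.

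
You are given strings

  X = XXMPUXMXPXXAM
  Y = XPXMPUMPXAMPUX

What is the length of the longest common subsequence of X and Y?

10

Match X at X[1]=Y[1]; then X at X[2]=Y[3]; then M at X[3]=Y[4]; then P at X[4]=Y[5]; then U at X[5]=Y[6]; then M at X[7]=Y[7]; then P at X[9]=Y[8]; then X at X[11]=Y[9]; then A at X[12]=Y[10]; then M at X[13]=Y[11] — 10 characters in the same relative order in both. dp[13][14] = 10 confirms this is the maximum.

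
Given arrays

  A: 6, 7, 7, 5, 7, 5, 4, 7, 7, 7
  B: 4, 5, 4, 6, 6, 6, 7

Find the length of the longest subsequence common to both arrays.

3

Let dp[i][j] be the LCS length of the first i values of A and the first j values of B. dp[i][j] = dp[i-1][j-1]+1 when the i-th and j-th values match, else max(dp[i-1][j], dp[i][j-1]).
    ·  4  5  4  6  6  6  7
 ·  0  0  0  0  0  0  0  0
 6  0  0  0  0  1  1  1  1
 7  0  0  0  0  1  1  1  2
 7  0  0  0  0  1  1  1  2
 5  0  0  1  1  1  1  1  2
 7  0  0  1  1  1  1  1  2
 5  0  0  1  1  1  1  1  2
 4  0  1  1  2  2  2  2  2
 7  0  1  1  2  2  2  2  3
 7  0  1  1  2  2  2  2  3
 7  0  1  1  2  2  2  2  3
dp[10][7] = 3. One LCS (by backtracking along matches): 5, 4, 7.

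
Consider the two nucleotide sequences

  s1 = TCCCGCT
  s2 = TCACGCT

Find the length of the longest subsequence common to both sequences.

6

Let dp[i][j] be the LCS length of the first i bases of s1 and the first j bases of s2. dp[i][j] = dp[i-1][j-1]+1 when the i-th and j-th bases match, else max(dp[i-1][j], dp[i][j-1]).
    ·  T  C  A  C  G  C  T
 ·  0  0  0  0  0  0  0  0
 T  0  1  1  1  1  1  1  1
 C  0  1  2  2  2  2  2  2
 C  0  1  2  2  3  3  3  3
 C  0  1  2  2  3  3  4  4
 G  0  1  2  2  3  4  4  4
 C  0  1  2  2  3  4  5  5
 T  0  1  2  2  3  4  5  6
dp[7][7] = 6. One LCS (by backtracking along matches): TCCGCT.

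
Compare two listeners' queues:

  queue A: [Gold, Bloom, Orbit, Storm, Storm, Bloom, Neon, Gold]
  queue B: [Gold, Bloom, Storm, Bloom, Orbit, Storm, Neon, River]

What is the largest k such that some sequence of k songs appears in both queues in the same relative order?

One common subsequence of length 5: Gold at queue A[1]=queue B[1], then Bloom at queue A[2]=queue B[4], then Orbit at queue A[3]=queue B[5], then Storm at queue A[5]=queue B[6], then Neon at queue A[7]=queue B[7]. dp[8][8] = 5 confirms this is the maximum.

5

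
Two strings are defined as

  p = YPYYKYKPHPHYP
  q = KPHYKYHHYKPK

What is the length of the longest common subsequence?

8

Pick P (p #2, q #2); then Y (p #4, q #4); then K (p #5, q #5); then Y (p #6, q #6); then H (p #9, q #7); then H (p #11, q #8); then Y (p #12, q #9); then P (p #13, q #11); all 8 characters appear in both, in order, and the DP table's final entry dp[13][12] is also 8, so no common subsequence is longer.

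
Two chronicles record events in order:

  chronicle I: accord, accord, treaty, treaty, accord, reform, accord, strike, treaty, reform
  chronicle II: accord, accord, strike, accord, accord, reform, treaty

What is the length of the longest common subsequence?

5

Match accord (chronicle I #1, chronicle II #2), then accord (chronicle I #2, chronicle II #4), then accord (chronicle I #5, chronicle II #5), then reform (chronicle I #6, chronicle II #6), then treaty (chronicle I #9, chronicle II #7) — 5 events in the same relative order in both, and the DP table's final entry dp[10][7] is also 5, so no common subsequence is longer.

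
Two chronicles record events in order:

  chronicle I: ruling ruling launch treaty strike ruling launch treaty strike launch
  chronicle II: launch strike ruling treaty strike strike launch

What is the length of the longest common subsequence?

One common subsequence of length 6: launch (chronicle I #3, chronicle II #1), strike (chronicle I #5, chronicle II #2), ruling (chronicle I #6, chronicle II #3), treaty (chronicle I #8, chronicle II #4), strike (chronicle I #9, chronicle II #6), launch (chronicle I #10, chronicle II #7). Since dp[10][7] = 6, nothing longer is possible.

6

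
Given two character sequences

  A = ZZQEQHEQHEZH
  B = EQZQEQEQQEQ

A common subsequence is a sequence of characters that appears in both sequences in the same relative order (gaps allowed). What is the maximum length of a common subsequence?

7

Let dp[i][j] be the LCS length of the first i characters of A and the first j characters of B. dp[i][j] = dp[i-1][j-1]+1 when the i-th and j-th characters match, else max(dp[i-1][j], dp[i][j-1]).
    ·  E  Q  Z  Q  E  Q  E  Q  Q  E  Q
 ·  0  0  0  0  0  0  0  0  0  0  0  0
 Z  0  0  0  1  1  1  1  1  1  1  1  1
 Z  0  0  0  1  1  1  1  1  1  1  1  1
 Q  0  0  1  1  2  2  2  2  2  2  2  2
 E  0  1  1  1  2  3  3  3  3  3  3  3
 Q  0  1  2  2  2  3  4  4  4  4  4  4
 H  0  1  2  2  2  3  4  4  4  4  4  4
 E  0  1  2  2  2  3  4  5  5  5  5  5
 Q  0  1  2  2  3  3  4  5  6  6  6  6
 H  0  1  2  2  3  3  4  5  6  6  6  6
 E  0  1  2  2  3  4  4  5  6  6  7  7
 Z  0  1  2  3  3  4  4  5  6  6  7  7
 H  0  1  2  3  3  4  4  5  6  6  7  7
dp[12][11] = 7. One LCS (by backtracking along matches): ZQEQEQE.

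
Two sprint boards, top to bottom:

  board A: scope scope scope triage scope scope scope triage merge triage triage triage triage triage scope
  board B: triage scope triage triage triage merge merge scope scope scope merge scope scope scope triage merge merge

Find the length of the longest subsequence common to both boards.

Pick scope [1,8], scope [2,9], scope [3,10], scope [5,12], scope [6,13], scope [7,14], triage [8,15], merge [9,17]; all 8 tasks appear in both, in order. The LCS DP gives dp[15][17] = 8, so this is optimal.

8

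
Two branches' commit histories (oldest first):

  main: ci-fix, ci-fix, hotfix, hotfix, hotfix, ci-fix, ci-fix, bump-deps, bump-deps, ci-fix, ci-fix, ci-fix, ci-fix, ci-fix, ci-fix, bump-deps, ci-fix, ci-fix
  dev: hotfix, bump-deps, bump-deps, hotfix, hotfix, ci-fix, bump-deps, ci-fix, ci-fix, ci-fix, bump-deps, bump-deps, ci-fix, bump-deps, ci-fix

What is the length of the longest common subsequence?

Pick hotfix at main[3]=dev[1] → hotfix at main[4]=dev[4] → hotfix at main[5]=dev[5] → ci-fix at main[7]=dev[6] → bump-deps at main[9]=dev[7] → ci-fix at main[10]=dev[8] → ci-fix at main[11]=dev[9] → ci-fix at main[12]=dev[10] → ci-fix at main[15]=dev[13] → bump-deps at main[16]=dev[14] → ci-fix at main[18]=dev[15]; all 11 commits appear in both, in order. Since dp[18][15] = 11, nothing longer is possible.

11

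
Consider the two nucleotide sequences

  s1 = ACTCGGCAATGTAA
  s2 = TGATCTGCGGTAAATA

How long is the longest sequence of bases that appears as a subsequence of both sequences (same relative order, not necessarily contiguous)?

10

Match A (s1 #1, s2 #3); then C (s1 #2, s2 #5); then T (s1 #3, s2 #6); then C (s1 #4, s2 #8); then G (s1 #5, s2 #9); then G (s1 #6, s2 #10); then A (s1 #8, s2 #13); then A (s1 #9, s2 #14); then T (s1 #12, s2 #15); then A (s1 #14, s2 #16) — 10 bases in the same relative order in both. dp[14][16] = 10 confirms this is the maximum.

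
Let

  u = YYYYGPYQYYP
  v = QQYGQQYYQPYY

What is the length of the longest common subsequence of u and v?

6

Let dp[i][j] be the LCS length of the first i characters of u and the first j characters of v. dp[i][j] = dp[i-1][j-1]+1 when the i-th and j-th characters match, else max(dp[i-1][j], dp[i][j-1]).
    ·  Q  Q  Y  G  Q  Q  Y  Y  Q  P  Y  Y
 ·  0  0  0  0  0  0  0  0  0  0  0  0  0
 Y  0  0  0  1  1  1  1  1  1  1  1  1  1
 Y  0  0  0  1  1  1  1  2  2  2  2  2  2
 Y  0  0  0  1  1  1  1  2  3  3  3  3  3
 Y  0  0  0  1  1  1  1  2  3  3  3  4  4
 G  0  0  0  1  2  2  2  2  3  3  3  4  4
 P  0  0  0  1  2  2  2  2  3  3  4  4  4
 Y  0  0  0  1  2  2  2  3  3  3  4  5  5
 Q  0  1  1  1  2  3  3  3  3  4  4  5  5
 Y  0  1  1  2  2  3  3  4  4  4  4  5  6
 Y  0  1  1  2  2  3  3  4  5  5  5  5  6
 P  0  1  1  2  2  3  3  4  5  5  6  6  6
dp[11][12] = 6. One LCS (by backtracking along matches): YYYPYY.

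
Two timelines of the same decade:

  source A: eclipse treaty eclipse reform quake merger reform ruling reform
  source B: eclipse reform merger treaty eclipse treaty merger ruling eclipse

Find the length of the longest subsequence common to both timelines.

5

One common subsequence of length 5: eclipse [1,1]; then treaty [2,4]; then eclipse [3,5]; then merger [6,7]; then ruling [8,8]. The LCS DP gives dp[9][9] = 5, so this is optimal.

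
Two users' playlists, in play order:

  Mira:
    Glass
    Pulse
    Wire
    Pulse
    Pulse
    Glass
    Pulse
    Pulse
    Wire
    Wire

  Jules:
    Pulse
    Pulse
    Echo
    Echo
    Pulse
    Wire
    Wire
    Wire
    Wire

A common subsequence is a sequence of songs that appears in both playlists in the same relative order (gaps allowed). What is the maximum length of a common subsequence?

5

Taking Pulse [2,1]; then Pulse [4,2]; then Pulse [5,5]; then Wire [9,8]; then Wire [10,9] gives a common subsequence of length 5. Since dp[10][9] = 5, nothing longer is possible.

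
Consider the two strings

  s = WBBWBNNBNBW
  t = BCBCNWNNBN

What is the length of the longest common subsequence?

7

Let dp[i][j] be the LCS length of the first i characters of s and the first j characters of t. dp[i][j] = dp[i-1][j-1]+1 when the i-th and j-th characters match, else max(dp[i-1][j], dp[i][j-1]).
    ·  B  C  B  C  N  W  N  N  B  N
 ·  0  0  0  0  0  0  0  0  0  0  0
 W  0  0  0  0  0  0  1  1  1  1  1
 B  0  1  1  1  1  1  1  1  1  2  2
 B  0  1  1  2  2  2  2  2  2  2  2
 W  0  1  1  2  2  2  3  3  3  3  3
 B  0  1  1  2  2  2  3  3  3  4  4
 N  0  1  1  2  2  3  3  4  4  4  5
 N  0  1  1  2  2  3  3  4  5  5  5
 B  0  1  1  2  2  3  3  4  5  6  6
 N  0  1  1  2  2  3  3  4  5  6  7
 B  0  1  1  2  2  3  3  4  5  6  7
 W  0  1  1  2  2  3  4  4  5  6  7
dp[11][10] = 7. One LCS (by backtracking along matches): BBWNNBN.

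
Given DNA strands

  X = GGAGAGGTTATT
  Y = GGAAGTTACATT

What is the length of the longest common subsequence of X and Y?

10

Let dp[i][j] be the LCS length of the first i bases of X and the first j bases of Y. dp[i][j] = dp[i-1][j-1]+1 when the i-th and j-th bases match, else max(dp[i-1][j], dp[i][j-1]).
    ·  G  G  A  A  G  T  T  A  C  A  T  T
 ·  0  0  0  0  0  0  0  0  0  0  0  0  0
 G  0  1  1  1  1  1  1  1  1  1  1  1  1
 G  0  1  2  2  2  2  2  2  2  2  2  2  2
 A  0  1  2  3  3  3  3  3  3  3  3  3  3
 G  0  1  2  3  3  4  4  4  4  4  4  4  4
 A  0  1  2  3  4  4  4  4  5  5  5  5  5
 G  0  1  2  3  4  5  5  5  5  5  5  5  5
 G  0  1  2  3  4  5  5  5  5  5  5  5  5
 T  0  1  2  3  4  5  6  6  6  6  6  6  6
 T  0  1  2  3  4  5  6  7  7  7  7  7  7
 A  0  1  2  3  4  5  6  7  8  8  8  8  8
 T  0  1  2  3  4  5  6  7  8  8  8  9  9
 T  0  1  2  3  4  5  6  7  8  8  8  9 10
dp[12][12] = 10. One LCS (by backtracking along matches): GGAAGTTATT.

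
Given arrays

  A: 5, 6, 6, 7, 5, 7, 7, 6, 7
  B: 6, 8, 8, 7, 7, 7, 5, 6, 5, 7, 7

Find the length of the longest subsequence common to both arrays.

6

Taking 6 (A #2, B #1), then 7 (A #4, B #4), then 7 (A #6, B #5), then 7 (A #7, B #6), then 6 (A #8, B #8), then 7 (A #9, B #11) gives a common subsequence of length 6. Since dp[9][11] = 6, nothing longer is possible.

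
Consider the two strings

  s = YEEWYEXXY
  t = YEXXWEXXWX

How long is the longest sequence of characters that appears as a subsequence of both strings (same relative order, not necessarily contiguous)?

One common subsequence of length 6: Y (s #1, t #1), E (s #2, t #2), W (s #4, t #5), E (s #6, t #6), X (s #7, t #8), X (s #8, t #10). Since dp[9][10] = 6, nothing longer is possible.

6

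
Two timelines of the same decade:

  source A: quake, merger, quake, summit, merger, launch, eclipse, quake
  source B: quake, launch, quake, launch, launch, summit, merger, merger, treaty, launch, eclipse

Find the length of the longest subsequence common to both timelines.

6

Match quake (source A #1, source B #1) → quake (source A #3, source B #3) → summit (source A #4, source B #6) → merger (source A #5, source B #8) → launch (source A #6, source B #10) → eclipse (source A #7, source B #11) — 6 events in the same relative order in both. dp[8][11] = 6 confirms this is the maximum.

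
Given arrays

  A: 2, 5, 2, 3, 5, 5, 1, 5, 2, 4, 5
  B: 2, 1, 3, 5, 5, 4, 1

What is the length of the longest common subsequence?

5

Let dp[i][j] be the LCS length of the first i values of A and the first j values of B. dp[i][j] = dp[i-1][j-1]+1 when the i-th and j-th values match, else max(dp[i-1][j], dp[i][j-1]).
    ·  2  1  3  5  5  4  1
 ·  0  0  0  0  0  0  0  0
 2  0  1  1  1  1  1  1  1
 5  0  1  1  1  2  2  2  2
 2  0  1  1  1  2  2  2  2
 3  0  1  1  2  2  2  2  2
 5  0  1  1  2  3  3  3  3
 5  0  1  1  2  3  4  4  4
 1  0  1  2  2  3  4  4  5
 5  0  1  2  2  3  4  4  5
 2  0  1  2  2  3  4  4  5
 4  0  1  2  2  3  4  5  5
 5  0  1  2  2  3  4  5  5
dp[11][7] = 5. One LCS (by backtracking along matches): 2, 3, 5, 5, 1.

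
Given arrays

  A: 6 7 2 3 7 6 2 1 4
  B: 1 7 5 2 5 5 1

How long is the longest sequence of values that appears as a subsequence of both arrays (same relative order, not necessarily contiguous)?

3

Match 7 (A #2, B #2) → 2 (A #3, B #4) → 1 (A #8, B #7) — 3 values in the same relative order in both. The LCS DP gives dp[9][7] = 3, so this is optimal.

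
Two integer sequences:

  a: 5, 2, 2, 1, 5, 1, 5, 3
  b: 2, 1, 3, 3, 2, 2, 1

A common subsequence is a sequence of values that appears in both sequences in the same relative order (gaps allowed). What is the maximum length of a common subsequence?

3

Pick 2 (a #2, b #5) → 2 (a #3, b #6) → 1 (a #6, b #7); all 3 values appear in both, in order, and the DP table's final entry dp[8][7] is also 3, so no common subsequence is longer.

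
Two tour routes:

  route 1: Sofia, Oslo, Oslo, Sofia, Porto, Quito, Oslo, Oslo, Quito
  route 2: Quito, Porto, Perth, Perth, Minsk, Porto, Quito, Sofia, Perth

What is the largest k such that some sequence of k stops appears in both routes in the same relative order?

2

One common subsequence of length 2: Porto at route 1[5]=route 2[6], then Quito at route 1[6]=route 2[7]. dp[9][9] = 2 confirms this is the maximum.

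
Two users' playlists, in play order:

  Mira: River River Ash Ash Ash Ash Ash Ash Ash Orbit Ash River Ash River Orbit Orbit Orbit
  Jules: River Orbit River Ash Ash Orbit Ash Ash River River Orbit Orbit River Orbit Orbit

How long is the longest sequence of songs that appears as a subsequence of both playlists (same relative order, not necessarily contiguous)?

11

Match River at Mira[1]=Jules[1], River at Mira[2]=Jules[3], Ash at Mira[3]=Jules[4], Ash at Mira[4]=Jules[5], Ash at Mira[9]=Jules[7], Ash at Mira[11]=Jules[8], River at Mira[12]=Jules[9], River at Mira[14]=Jules[10], Orbit at Mira[15]=Jules[12], Orbit at Mira[16]=Jules[14], Orbit at Mira[17]=Jules[15] — 11 songs in the same relative order in both. Since dp[17][15] = 11, nothing longer is possible.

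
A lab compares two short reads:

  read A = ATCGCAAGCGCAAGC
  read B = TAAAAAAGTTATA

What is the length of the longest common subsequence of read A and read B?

One common subsequence of length 6: A [1,5] → A [6,6] → A [7,7] → G [8,8] → A [12,11] → A [13,13], and the DP table's final entry dp[15][13] is also 6, so no common subsequence is longer.

6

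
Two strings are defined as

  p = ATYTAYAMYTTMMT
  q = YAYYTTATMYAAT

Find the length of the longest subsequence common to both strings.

8

One common subsequence of length 8: Y [3,1], A [5,2], Y [6,3], Y [9,4], T [10,6], T [11,8], M [12,9], T [14,13]. The LCS DP gives dp[14][13] = 8, so this is optimal.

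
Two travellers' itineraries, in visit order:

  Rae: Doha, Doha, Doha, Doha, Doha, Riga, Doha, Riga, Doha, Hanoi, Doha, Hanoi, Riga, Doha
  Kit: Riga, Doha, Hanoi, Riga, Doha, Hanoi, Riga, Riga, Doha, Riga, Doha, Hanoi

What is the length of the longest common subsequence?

8

Pick Riga [6,1], Doha [7,2], Riga [8,4], Doha [9,5], Hanoi [10,6], Doha [11,9], Riga [13,10], Doha [14,11]; all 8 stops appear in both, in order, and the DP table's final entry dp[14][12] is also 8, so no common subsequence is longer.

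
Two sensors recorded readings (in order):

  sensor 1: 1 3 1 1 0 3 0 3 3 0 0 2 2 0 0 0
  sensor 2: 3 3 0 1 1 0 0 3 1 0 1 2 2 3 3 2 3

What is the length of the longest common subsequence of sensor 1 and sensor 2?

9

One common subsequence of length 9: 3 at sensor 1[2]=sensor 2[2], then 1 at sensor 1[3]=sensor 2[4], then 1 at sensor 1[4]=sensor 2[5], then 0 at sensor 1[5]=sensor 2[7], then 3 at sensor 1[6]=sensor 2[8], then 0 at sensor 1[7]=sensor 2[10], then 3 at sensor 1[8]=sensor 2[14], then 3 at sensor 1[9]=sensor 2[15], then 2 at sensor 1[12]=sensor 2[16]. dp[16][17] = 9 confirms this is the maximum.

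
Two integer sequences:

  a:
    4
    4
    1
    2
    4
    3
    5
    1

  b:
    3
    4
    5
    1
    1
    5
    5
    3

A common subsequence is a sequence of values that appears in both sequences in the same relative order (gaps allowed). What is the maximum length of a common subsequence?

3

One common subsequence of length 3: 4 [1,2]; then 1 [3,5]; then 3 [6,8], and the DP table's final entry dp[8][8] is also 3, so no common subsequence is longer.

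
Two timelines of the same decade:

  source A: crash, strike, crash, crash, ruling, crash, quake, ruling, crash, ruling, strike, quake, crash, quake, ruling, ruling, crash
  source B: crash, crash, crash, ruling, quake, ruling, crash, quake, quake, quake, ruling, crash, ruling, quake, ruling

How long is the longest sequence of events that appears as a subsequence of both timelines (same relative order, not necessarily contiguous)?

Pick crash (source A #1, source B #1), crash (source A #3, source B #2), crash (source A #4, source B #3), ruling (source A #5, source B #6), crash (source A #6, source B #7), quake (source A #7, source B #10), ruling (source A #8, source B #11), crash (source A #9, source B #12), ruling (source A #10, source B #13), quake (source A #14, source B #14), ruling (source A #16, source B #15); all 11 events appear in both, in order, and the DP table's final entry dp[17][15] is also 11, so no common subsequence is longer.

11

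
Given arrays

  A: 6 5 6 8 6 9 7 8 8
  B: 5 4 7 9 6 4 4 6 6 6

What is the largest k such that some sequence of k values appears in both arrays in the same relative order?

3

Taking 6 (A #1, B #8), 6 (A #3, B #9), 6 (A #5, B #10) gives a common subsequence of length 3. Since dp[9][10] = 3, nothing longer is possible.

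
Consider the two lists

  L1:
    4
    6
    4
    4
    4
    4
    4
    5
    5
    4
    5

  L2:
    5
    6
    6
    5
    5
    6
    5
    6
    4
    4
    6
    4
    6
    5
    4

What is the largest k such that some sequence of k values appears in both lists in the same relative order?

One common subsequence of length 6: 6 [2,8]; then 4 [3,9]; then 4 [4,10]; then 4 [5,12]; then 5 [9,14]; then 4 [10,15]. The LCS DP gives dp[11][15] = 6, so this is optimal.

6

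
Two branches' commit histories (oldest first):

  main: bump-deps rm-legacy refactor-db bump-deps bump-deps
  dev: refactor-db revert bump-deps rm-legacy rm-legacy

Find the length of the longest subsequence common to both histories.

Pick bump-deps at main[1]=dev[3], rm-legacy at main[2]=dev[5]; all 2 commits appear in both, in order, and the DP table's final entry dp[5][5] is also 2, so no common subsequence is longer.

2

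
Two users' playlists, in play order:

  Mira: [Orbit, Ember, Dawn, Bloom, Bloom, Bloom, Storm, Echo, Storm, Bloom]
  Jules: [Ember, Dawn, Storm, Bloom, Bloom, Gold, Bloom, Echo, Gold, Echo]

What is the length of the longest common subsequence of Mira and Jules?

Pick Ember (Mira #2, Jules #1), Dawn (Mira #3, Jules #2), Bloom (Mira #4, Jules #4), Bloom (Mira #5, Jules #5), Bloom (Mira #6, Jules #7), Echo (Mira #8, Jules #10); all 6 songs appear in both, in order, and the DP table's final entry dp[10][10] is also 6, so no common subsequence is longer.

6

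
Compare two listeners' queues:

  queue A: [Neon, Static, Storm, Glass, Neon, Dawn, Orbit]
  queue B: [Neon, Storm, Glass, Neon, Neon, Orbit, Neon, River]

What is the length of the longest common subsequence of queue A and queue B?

5

Pick Neon [1,1], then Storm [3,2], then Glass [4,3], then Neon [5,5], then Orbit [7,6]; all 5 songs appear in both, in order. The LCS DP gives dp[7][8] = 5, so this is optimal.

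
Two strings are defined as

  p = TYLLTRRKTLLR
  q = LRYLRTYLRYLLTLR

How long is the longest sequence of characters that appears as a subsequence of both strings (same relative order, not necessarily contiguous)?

7

Pick T [1,6], then Y [2,10], then L [3,11], then L [4,12], then T [9,13], then L [11,14], then R [12,15]; all 7 characters appear in both, in order. dp[12][15] = 7 confirms this is the maximum.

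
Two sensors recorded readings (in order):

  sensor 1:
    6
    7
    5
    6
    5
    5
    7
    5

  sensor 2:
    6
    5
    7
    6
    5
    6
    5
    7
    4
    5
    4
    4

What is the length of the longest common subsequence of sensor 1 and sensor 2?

Match 6 at sensor 1[1]=sensor 2[1] → 7 at sensor 1[2]=sensor 2[3] → 5 at sensor 1[3]=sensor 2[5] → 6 at sensor 1[4]=sensor 2[6] → 5 at sensor 1[6]=sensor 2[7] → 7 at sensor 1[7]=sensor 2[8] → 5 at sensor 1[8]=sensor 2[10] — 7 values in the same relative order in both, and the DP table's final entry dp[8][12] is also 7, so no common subsequence is longer.

7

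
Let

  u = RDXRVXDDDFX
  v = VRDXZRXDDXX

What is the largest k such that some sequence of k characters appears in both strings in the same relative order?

Taking R (u #1, v #2), D (u #2, v #3), X (u #3, v #4), R (u #4, v #6), X (u #6, v #7), D (u #7, v #8), D (u #8, v #9), X (u #11, v #11) gives a common subsequence of length 8. The LCS DP gives dp[11][11] = 8, so this is optimal.

8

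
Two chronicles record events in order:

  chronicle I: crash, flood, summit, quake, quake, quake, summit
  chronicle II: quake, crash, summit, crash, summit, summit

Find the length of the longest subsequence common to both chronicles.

3

One common subsequence of length 3: crash (chronicle I #1, chronicle II #4), summit (chronicle I #3, chronicle II #5), summit (chronicle I #7, chronicle II #6). Since dp[7][6] = 3, nothing longer is possible.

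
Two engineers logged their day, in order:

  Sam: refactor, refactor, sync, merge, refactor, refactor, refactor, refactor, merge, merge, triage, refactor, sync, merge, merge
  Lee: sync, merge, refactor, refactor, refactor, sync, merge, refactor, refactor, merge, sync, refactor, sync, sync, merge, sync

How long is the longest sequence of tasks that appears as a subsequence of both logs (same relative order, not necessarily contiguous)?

10

Pick refactor (Sam #1, Lee #4) → refactor (Sam #2, Lee #5) → sync (Sam #3, Lee #6) → merge (Sam #4, Lee #7) → refactor (Sam #7, Lee #8) → refactor (Sam #8, Lee #9) → merge (Sam #9, Lee #10) → refactor (Sam #12, Lee #12) → sync (Sam #13, Lee #14) → merge (Sam #14, Lee #15); all 10 tasks appear in both, in order. Since dp[15][16] = 10, nothing longer is possible.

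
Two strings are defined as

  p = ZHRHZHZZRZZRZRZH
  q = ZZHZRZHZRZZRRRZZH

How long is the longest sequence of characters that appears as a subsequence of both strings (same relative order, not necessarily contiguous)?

Taking Z [1,2], then H [2,3], then R [3,5], then Z [5,6], then H [6,7], then Z [8,8], then R [9,9], then Z [10,10], then Z [11,11], then R [12,14], then Z [13,15], then Z [15,16], then H [16,17] gives a common subsequence of length 13. The LCS DP gives dp[16][17] = 13, so this is optimal.

13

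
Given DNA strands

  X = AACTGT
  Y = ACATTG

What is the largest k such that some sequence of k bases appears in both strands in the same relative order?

Let dp[i][j] be the LCS length of the first i bases of X and the first j bases of Y. dp[i][j] = dp[i-1][j-1]+1 when the i-th and j-th bases match, else max(dp[i-1][j], dp[i][j-1]).
    ·  A  C  A  T  T  G
 ·  0  0  0  0  0  0  0
 A  0  1  1  1  1  1  1
 A  0  1  1  2  2  2  2
 C  0  1  2  2  2  2  2
 T  0  1  2  2  3  3  3
 G  0  1  2  2  3  3  4
 T  0  1  2  2  3  4  4
dp[6][6] = 4. One LCS (by backtracking along matches): AATG.

4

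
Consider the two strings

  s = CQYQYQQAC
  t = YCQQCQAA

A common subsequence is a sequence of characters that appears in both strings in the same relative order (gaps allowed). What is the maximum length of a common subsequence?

5

Match C at s[1]=t[2]; then Q at s[2]=t[3]; then Q at s[4]=t[4]; then Q at s[6]=t[6]; then A at s[8]=t[8] — 5 characters in the same relative order in both. The LCS DP gives dp[9][8] = 5, so this is optimal.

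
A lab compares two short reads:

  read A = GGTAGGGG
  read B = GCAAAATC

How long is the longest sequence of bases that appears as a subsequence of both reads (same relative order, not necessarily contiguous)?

2

Let dp[i][j] be the LCS length of the first i bases of read A and the first j bases of read B. dp[i][j] = dp[i-1][j-1]+1 when the i-th and j-th bases match, else max(dp[i-1][j], dp[i][j-1]).
    ·  G  C  A  A  A  A  T  C
 ·  0  0  0  0  0  0  0  0  0
 G  0  1  1  1  1  1  1  1  1
 G  0  1  1  1  1  1  1  1  1
 T  0  1  1  1  1  1  1  2  2
 A  0  1  1  2  2  2  2  2  2
 G  0  1  1  2  2  2  2  2  2
 G  0  1  1  2  2  2  2  2  2
 G  0  1  1  2  2  2  2  2  2
 G  0  1  1  2  2  2  2  2  2
dp[8][8] = 2. One LCS (by backtracking along matches): GT.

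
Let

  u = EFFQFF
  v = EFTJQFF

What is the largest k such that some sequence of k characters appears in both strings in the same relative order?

Let dp[i][j] be the LCS length of the first i characters of u and the first j characters of v. dp[i][j] = dp[i-1][j-1]+1 when the i-th and j-th characters match, else max(dp[i-1][j], dp[i][j-1]).
    ·  E  F  T  J  Q  F  F
 ·  0  0  0  0  0  0  0  0
 E  0  1  1  1  1  1  1  1
 F  0  1  2  2  2  2  2  2
 F  0  1  2  2  2  2  3  3
 Q  0  1  2  2  2  3  3  3
 F  0  1  2  2  2  3  4  4
 F  0  1  2  2  2  3  4  5
dp[6][7] = 5. One LCS (by backtracking along matches): EFQFF.

5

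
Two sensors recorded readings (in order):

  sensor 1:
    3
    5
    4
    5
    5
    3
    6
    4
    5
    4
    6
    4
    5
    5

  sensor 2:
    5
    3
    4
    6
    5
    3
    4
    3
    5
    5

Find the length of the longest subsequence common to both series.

Match 3 at sensor 1[1]=sensor 2[2]; then 4 at sensor 1[3]=sensor 2[3]; then 5 at sensor 1[5]=sensor 2[5]; then 3 at sensor 1[6]=sensor 2[6]; then 4 at sensor 1[8]=sensor 2[7]; then 5 at sensor 1[13]=sensor 2[9]; then 5 at sensor 1[14]=sensor 2[10] — 7 values in the same relative order in both, and the DP table's final entry dp[14][10] is also 7, so no common subsequence is longer.

7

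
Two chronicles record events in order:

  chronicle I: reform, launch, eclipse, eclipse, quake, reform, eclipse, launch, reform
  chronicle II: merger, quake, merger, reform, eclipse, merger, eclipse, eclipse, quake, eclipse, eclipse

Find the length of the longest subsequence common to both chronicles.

5

Match reform at chronicle I[1]=chronicle II[4], then eclipse at chronicle I[3]=chronicle II[7], then eclipse at chronicle I[4]=chronicle II[8], then quake at chronicle I[5]=chronicle II[9], then eclipse at chronicle I[7]=chronicle II[11] — 5 events in the same relative order in both, and the DP table's final entry dp[9][11] is also 5, so no common subsequence is longer.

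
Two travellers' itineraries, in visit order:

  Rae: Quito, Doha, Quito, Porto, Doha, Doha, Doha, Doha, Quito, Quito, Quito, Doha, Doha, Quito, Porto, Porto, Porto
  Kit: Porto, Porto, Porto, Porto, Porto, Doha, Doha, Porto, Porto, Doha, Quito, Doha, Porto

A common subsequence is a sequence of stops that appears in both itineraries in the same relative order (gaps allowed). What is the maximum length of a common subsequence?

Match Porto (Rae #4, Kit #5); then Doha (Rae #5, Kit #6); then Doha (Rae #6, Kit #7); then Doha (Rae #8, Kit #10); then Quito (Rae #11, Kit #11); then Doha (Rae #13, Kit #12); then Porto (Rae #17, Kit #13) — 7 stops in the same relative order in both, and the DP table's final entry dp[17][13] is also 7, so no common subsequence is longer.

7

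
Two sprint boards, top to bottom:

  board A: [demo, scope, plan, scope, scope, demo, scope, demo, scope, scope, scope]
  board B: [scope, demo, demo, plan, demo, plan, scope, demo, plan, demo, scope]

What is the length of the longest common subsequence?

6

Match demo (board A #1, board B #5), plan (board A #3, board B #6), scope (board A #5, board B #7), demo (board A #6, board B #8), demo (board A #8, board B #10), scope (board A #11, board B #11) — 6 tasks in the same relative order in both. Since dp[11][11] = 6, nothing longer is possible.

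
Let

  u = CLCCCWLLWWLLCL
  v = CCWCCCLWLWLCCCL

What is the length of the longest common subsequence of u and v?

10

One common subsequence of length 10: C (u #1, v #2) → C (u #3, v #4) → C (u #4, v #5) → C (u #5, v #6) → W (u #6, v #8) → L (u #8, v #9) → W (u #10, v #10) → L (u #11, v #11) → C (u #13, v #14) → L (u #14, v #15). dp[14][15] = 10 confirms this is the maximum.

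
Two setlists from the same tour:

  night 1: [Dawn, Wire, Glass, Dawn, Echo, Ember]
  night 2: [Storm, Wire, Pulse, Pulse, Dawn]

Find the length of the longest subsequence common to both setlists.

Taking Wire [2,2] → Dawn [4,5] gives a common subsequence of length 2. dp[6][5] = 2 confirms this is the maximum.

2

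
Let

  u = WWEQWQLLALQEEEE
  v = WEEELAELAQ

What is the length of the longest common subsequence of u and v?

6

Let dp[i][j] be the LCS length of the first i characters of u and the first j characters of v. dp[i][j] = dp[i-1][j-1]+1 when the i-th and j-th characters match, else max(dp[i-1][j], dp[i][j-1]).
    ·  W  E  E  E  L  A  E  L  A  Q
 ·  0  0  0  0  0  0  0  0  0  0  0
 W  0  1  1  1  1  1  1  1  1  1  1
 W  0  1  1  1  1  1  1  1  1  1  1
 E  0  1  2  2  2  2  2  2  2  2  2
 Q  0  1  2  2  2  2  2  2  2  2  3
 W  0  1  2  2  2  2  2  2  2  2  3
 Q  0  1  2  2  2  2  2  2  2  2  3
 L  0  1  2  2  2  3  3  3  3  3  3
 L  0  1  2  2  2  3  3  3  4  4  4
 A  0  1  2  2  2  3  4  4  4  5  5
 L  0  1  2  2  2  3  4  4  5  5  5
 Q  0  1  2  2  2  3  4  4  5  5  6
 E  0  1  2  3  3  3  4  5  5  5  6
 E  0  1  2  3  4  4  4  5  5  5  6
 E  0  1  2  3  4  4  4  5  5  5  6
 E  0  1  2  3  4  4  4  5  5  5  6
dp[15][10] = 6. One LCS (by backtracking along matches): WELLAQ.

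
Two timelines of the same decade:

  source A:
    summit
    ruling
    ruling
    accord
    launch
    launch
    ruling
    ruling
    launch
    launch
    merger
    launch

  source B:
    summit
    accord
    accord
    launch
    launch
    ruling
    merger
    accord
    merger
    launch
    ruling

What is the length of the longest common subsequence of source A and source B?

7

Pick summit (source A #1, source B #1), accord (source A #4, source B #3), launch (source A #5, source B #4), launch (source A #6, source B #5), ruling (source A #7, source B #6), merger (source A #11, source B #9), launch (source A #12, source B #10); all 7 events appear in both, in order. dp[12][11] = 7 confirms this is the maximum.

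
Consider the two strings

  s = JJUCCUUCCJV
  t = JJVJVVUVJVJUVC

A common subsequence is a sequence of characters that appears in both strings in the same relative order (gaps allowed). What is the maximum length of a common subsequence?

Pick J (s #1, t #2) → J (s #2, t #4) → U (s #3, t #7) → U (s #6, t #12) → C (s #9, t #14); all 5 characters appear in both, in order. Since dp[11][14] = 5, nothing longer is possible.

5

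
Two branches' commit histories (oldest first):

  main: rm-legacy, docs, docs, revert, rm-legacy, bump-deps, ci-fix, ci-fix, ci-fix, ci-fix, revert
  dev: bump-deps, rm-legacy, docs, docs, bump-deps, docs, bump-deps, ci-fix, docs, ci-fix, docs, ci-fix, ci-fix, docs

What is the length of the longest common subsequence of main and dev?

Pick rm-legacy [1,2], docs [2,4], docs [3,6], bump-deps [6,7], ci-fix [7,8], ci-fix [8,10], ci-fix [9,12], ci-fix [10,13]; all 8 commits appear in both, in order. Since dp[11][14] = 8, nothing longer is possible.

8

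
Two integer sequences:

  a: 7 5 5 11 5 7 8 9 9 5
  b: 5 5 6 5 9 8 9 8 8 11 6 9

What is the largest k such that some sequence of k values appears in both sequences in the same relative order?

6

Let dp[i][j] be the LCS length of the first i values of a and the first j values of b. dp[i][j] = dp[i-1][j-1]+1 when the i-th and j-th values match, else max(dp[i-1][j], dp[i][j-1]).
    ·  5  5  6  5  9  8  9  8  8 11  6  9
 ·  0  0  0  0  0  0  0  0  0  0  0  0  0
 7  0  0  0  0  0  0  0  0  0  0  0  0  0
 5  0  1  1  1  1  1  1  1  1  1  1  1  1
 5  0  1  2  2  2  2  2  2  2  2  2  2  2
11  0  1  2  2  2  2  2  2  2  2  3  3  3
 5  0  1  2  2  3  3  3  3  3  3  3  3  3
 7  0  1  2  2  3  3  3  3  3  3  3  3  3
 8  0  1  2  2  3  3  4  4  4  4  4  4  4
 9  0  1  2  2  3  4  4  5  5  5  5  5  5
 9  0  1  2  2  3  4  4  5  5  5  5  5  6
 5  0  1  2  2  3  4  4  5  5  5  5  5  6
dp[10][12] = 6. One LCS (by backtracking along matches): 5, 5, 5, 8, 9, 9.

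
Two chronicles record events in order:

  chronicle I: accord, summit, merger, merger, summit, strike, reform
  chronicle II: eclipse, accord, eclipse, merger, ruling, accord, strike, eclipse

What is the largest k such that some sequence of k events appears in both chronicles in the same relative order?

One common subsequence of length 3: accord (chronicle I #1, chronicle II #2) → merger (chronicle I #3, chronicle II #4) → strike (chronicle I #6, chronicle II #7), and the DP table's final entry dp[7][8] is also 3, so no common subsequence is longer.

3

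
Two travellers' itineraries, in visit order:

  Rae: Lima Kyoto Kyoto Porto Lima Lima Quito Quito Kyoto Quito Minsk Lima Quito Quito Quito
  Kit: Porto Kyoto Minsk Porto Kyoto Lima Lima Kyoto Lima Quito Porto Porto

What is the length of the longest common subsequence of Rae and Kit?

Pick Kyoto [2,2] → Kyoto [3,5] → Lima [5,6] → Lima [6,7] → Kyoto [9,8] → Lima [12,9] → Quito [13,10]; all 7 stops appear in both, in order. dp[15][12] = 7 confirms this is the maximum.

7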